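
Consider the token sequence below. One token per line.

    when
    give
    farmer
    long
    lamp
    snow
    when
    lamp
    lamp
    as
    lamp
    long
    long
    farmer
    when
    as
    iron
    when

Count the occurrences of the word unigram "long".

3

Scanning the 18 tokens for "long":
  position 4: long
  position 12: long
  position 13: long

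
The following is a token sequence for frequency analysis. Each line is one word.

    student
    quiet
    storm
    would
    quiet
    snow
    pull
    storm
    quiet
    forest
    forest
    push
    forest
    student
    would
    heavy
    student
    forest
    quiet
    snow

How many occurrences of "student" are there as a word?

Scanning the 20 tokens for "student":
  position 1: student
  position 14: student
  position 17: student

3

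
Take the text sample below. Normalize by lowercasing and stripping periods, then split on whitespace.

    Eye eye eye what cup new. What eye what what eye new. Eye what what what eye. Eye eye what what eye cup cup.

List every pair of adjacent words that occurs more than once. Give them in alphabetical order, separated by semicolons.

eye eye; eye what; what eye; what what

Bigram counts meeting the condition (more than once):
  eye eye: 4
  eye what: 4
  what eye: 4
  what what: 4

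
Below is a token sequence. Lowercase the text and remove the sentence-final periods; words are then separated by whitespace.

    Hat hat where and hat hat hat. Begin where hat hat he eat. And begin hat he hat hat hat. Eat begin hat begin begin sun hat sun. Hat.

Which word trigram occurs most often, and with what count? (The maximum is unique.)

"hat hat hat", 2 times

Trigram frequencies (highest first):
  hat hat hat: 2
  hat hat where: 1
  hat where and: 1
  where and hat: 1
  and hat hat: 1
  hat hat begin: 1
  … (20 more, each ≤ 1)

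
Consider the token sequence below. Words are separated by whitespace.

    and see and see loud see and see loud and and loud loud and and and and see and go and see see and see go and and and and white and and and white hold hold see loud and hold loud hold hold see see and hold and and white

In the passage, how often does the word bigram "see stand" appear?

0

Scanning the 50 overlapping bigram windows for "see stand":
  (none found)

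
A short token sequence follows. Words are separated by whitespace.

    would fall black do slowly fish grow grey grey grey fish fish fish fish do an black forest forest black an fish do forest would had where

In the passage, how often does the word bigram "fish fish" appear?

3

Scanning the 26 overlapping bigram windows for "fish fish":
  position 11–12: fish fish
  position 12–13: fish fish
  position 13–14: fish fish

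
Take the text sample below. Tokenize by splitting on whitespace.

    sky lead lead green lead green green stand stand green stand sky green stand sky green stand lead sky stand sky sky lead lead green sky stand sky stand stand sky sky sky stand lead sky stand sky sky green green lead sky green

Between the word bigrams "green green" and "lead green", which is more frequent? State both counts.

"lead green" (3 vs 2)

"green green": 2 occurrences
"lead green": 3 occurrences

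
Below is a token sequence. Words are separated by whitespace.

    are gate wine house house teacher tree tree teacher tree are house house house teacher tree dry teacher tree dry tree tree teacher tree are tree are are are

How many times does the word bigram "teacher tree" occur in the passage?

5

Scanning the 28 overlapping bigram windows for "teacher tree":
  position 6–7: teacher tree
  position 9–10: teacher tree
  position 15–16: teacher tree
  position 18–19: teacher tree
  position 23–24: teacher tree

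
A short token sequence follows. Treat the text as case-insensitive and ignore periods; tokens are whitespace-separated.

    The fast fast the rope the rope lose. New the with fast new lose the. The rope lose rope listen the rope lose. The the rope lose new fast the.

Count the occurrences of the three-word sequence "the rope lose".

Scanning the 28 overlapping trigram windows for "the rope lose":
  position 6–8: the rope lose
  position 16–18: the rope lose
  position 21–23: the rope lose
  position 25–27: the rope lose

4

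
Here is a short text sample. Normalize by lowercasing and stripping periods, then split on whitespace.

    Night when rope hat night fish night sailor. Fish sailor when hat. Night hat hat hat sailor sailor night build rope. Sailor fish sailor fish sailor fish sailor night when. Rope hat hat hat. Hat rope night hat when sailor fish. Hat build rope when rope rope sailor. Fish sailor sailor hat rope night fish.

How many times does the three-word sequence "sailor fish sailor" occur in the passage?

Scanning the 53 overlapping trigram windows for "sailor fish sailor":
  position 8–10: sailor fish sailor
  position 22–24: sailor fish sailor
  position 24–26: sailor fish sailor
  position 26–28: sailor fish sailor
  position 48–50: sailor fish sailor

5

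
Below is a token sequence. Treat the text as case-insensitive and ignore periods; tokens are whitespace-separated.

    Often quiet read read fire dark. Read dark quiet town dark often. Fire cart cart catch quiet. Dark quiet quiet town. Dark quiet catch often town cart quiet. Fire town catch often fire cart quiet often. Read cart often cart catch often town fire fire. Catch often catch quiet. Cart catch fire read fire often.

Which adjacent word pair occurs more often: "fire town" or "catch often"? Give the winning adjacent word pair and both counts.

"fire town": 1 occurrence
"catch often": 4 occurrences

"catch often" (4 vs 1)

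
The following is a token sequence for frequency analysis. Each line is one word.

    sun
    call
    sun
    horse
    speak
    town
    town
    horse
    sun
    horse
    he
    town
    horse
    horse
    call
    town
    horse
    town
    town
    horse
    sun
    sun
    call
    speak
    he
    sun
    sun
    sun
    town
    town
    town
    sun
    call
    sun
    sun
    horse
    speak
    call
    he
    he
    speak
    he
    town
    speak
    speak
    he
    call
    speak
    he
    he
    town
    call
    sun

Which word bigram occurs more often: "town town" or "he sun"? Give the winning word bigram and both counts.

"town town": 4 occurrences
"he sun": 1 occurrence

"town town" (4 vs 1)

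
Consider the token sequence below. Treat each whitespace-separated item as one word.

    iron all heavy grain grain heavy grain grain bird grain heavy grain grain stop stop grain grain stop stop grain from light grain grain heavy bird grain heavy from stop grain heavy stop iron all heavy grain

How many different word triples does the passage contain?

37 tokens → 35 trigram windows in total.
Repeated trigrams (each contributes count−1 duplicates):
  heavy grain grain: 3
  all heavy grain: 2
  bird grain heavy: 2
  grain grain heavy: 2
  grain grain stop: 2
  grain heavy grain: 2
  grain stop stop: 2
  iron all heavy: 2
  … (1 more repeated)
10 duplicate windows → 35 − 10 = 25 distinct.

25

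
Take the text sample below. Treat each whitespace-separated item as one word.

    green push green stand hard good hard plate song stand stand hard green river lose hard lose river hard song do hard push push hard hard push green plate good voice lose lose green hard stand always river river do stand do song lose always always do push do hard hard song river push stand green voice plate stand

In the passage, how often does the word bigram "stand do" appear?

Scanning the 58 overlapping bigram windows for "stand do":
  position 41–42: stand do

1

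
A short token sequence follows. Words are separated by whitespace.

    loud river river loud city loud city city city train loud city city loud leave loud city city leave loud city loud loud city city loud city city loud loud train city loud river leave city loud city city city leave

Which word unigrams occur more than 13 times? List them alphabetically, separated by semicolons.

city; loud

Unigram counts meeting the condition (more than 13 times):
  city: 18
  loud: 14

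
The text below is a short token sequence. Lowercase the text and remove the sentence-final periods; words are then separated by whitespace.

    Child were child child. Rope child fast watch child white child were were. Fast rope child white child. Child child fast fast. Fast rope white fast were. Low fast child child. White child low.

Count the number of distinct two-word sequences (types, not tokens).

21

34 tokens → 33 bigram windows in total.
Repeated bigrams (each contributes count−1 duplicates):
  child child: 4
  child white: 3
  white child: 3
  child fast: 2
  child were: 2
  fast fast: 2
  fast rope: 2
  rope child: 2
12 duplicate windows → 33 − 12 = 21 distinct.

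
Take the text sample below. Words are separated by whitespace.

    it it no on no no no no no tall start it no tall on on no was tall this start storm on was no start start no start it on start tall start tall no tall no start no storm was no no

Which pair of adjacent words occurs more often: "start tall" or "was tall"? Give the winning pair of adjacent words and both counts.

"start tall" (2 vs 1)

"start tall": 2 occurrences
"was tall": 1 occurrence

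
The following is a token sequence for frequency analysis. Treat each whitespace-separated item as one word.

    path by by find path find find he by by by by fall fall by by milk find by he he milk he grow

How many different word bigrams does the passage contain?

19

24 tokens → 23 bigram windows in total.
Repeated bigrams (each contributes count−1 duplicates):
  by by: 5
4 duplicate windows → 23 − 4 = 19 distinct.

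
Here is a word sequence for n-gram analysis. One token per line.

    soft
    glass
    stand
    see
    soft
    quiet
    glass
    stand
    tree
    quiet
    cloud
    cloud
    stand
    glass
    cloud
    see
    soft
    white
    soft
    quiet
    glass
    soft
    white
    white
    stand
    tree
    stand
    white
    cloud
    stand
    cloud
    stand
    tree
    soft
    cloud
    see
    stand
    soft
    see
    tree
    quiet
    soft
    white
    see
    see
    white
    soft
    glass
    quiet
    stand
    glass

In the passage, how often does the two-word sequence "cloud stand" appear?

3

Scanning the 50 overlapping bigram windows for "cloud stand":
  position 12–13: cloud stand
  position 29–30: cloud stand
  position 31–32: cloud stand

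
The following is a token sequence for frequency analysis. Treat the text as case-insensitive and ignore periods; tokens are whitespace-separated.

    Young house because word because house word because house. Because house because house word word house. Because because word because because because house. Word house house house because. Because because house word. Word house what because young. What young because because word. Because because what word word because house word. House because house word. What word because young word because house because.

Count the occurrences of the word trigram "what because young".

Scanning the 60 overlapping trigram windows for "what because young":
  position 35–37: what because young

1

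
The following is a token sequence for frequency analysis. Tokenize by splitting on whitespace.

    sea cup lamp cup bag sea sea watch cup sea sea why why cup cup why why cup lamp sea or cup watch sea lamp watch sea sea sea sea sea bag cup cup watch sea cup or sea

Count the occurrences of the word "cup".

Scanning the 39 tokens for "cup":
  position 2: cup
  position 4: cup
  position 9: cup
  position 14: cup
  position 15: cup
  position 18: cup
  position 22: cup
  position 33: cup
  position 34: cup
  position 37: cup

10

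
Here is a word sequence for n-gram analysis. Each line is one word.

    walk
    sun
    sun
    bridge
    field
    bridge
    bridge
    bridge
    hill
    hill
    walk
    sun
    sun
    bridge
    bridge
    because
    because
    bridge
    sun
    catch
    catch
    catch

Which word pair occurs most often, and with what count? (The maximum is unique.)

Bigram frequencies (highest first):
  bridge bridge: 3
  walk sun: 2
  sun sun: 2
  sun bridge: 2
  catch catch: 2
  bridge field: 1
  … (9 more, each ≤ 1)

"bridge bridge", 3 times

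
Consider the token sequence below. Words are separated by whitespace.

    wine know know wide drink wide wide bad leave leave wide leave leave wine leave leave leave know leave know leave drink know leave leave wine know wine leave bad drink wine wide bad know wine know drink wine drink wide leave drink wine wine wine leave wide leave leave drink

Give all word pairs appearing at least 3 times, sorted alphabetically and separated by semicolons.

Bigram counts meeting the condition (at least 3 times):
  drink wine: 3
  know leave: 3
  leave drink: 3
  leave leave: 6
  wide leave: 3
  wine know: 3
  wine leave: 3

drink wine; know leave; leave drink; leave leave; wide leave; wine know; wine leave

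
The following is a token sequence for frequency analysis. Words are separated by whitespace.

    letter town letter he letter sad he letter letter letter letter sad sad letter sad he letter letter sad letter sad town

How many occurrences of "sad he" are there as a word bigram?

Scanning the 21 overlapping bigram windows for "sad he":
  position 6–7: sad he
  position 15–16: sad he

2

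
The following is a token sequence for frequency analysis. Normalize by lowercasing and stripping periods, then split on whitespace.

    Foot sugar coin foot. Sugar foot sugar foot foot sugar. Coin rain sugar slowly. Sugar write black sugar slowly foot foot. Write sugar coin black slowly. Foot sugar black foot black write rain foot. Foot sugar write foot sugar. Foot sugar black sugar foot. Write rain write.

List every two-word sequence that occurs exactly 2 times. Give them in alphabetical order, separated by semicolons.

Bigram counts meeting the condition (exactly 2 times):
  black sugar: 2
  foot write: 2
  slowly foot: 2
  sugar black: 2
  sugar slowly: 2
  sugar write: 2
  write rain: 2

black sugar; foot write; slowly foot; sugar black; sugar slowly; sugar write; write rain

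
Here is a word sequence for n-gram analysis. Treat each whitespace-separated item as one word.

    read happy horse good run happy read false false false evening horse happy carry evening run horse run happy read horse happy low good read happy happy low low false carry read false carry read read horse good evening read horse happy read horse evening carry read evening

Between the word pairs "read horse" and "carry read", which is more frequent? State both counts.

"read horse" (4 vs 3)

"read horse": 4 occurrences
"carry read": 3 occurrences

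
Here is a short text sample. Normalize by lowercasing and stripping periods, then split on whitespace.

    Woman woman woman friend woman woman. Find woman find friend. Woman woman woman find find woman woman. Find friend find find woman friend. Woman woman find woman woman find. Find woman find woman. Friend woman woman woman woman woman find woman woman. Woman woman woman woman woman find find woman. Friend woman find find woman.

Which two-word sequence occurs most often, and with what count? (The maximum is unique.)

"woman woman", 18 times

Bigram frequencies (highest first):
  woman woman: 18
  woman find: 10
  find woman: 9
  friend woman: 5
  find find: 5
  woman friend: 4
  … (2 more, each ≤ 2)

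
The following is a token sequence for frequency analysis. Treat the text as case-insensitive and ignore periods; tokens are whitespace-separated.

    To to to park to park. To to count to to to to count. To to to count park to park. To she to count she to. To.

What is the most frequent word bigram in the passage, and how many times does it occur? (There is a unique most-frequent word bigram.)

"to to", 9 times

Bigram frequencies (highest first):
  to to: 9
  park to: 4
  to count: 4
  to park: 3
  count to: 2
  she to: 2
  … (3 more, each ≤ 1)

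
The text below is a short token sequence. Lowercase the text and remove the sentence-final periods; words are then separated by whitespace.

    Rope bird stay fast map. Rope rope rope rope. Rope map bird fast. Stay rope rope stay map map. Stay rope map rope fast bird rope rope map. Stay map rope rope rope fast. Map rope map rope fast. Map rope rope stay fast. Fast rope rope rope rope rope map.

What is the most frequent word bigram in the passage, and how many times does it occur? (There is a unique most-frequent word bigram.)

Bigram frequencies (highest first):
  rope rope: 13
  map rope: 6
  rope map: 5
  fast map: 3
  rope fast: 3
  stay fast: 2
  … (14 more, each ≤ 2)

"rope rope", 13 times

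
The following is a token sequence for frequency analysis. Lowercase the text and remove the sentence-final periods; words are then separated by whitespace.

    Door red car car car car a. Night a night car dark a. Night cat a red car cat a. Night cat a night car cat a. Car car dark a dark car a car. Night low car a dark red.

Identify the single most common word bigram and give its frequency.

"a night", 5 times

Bigram frequencies (highest first):
  a night: 5
  car car: 4
  cat a: 4
  car a: 3
  red car: 2
  night car: 2
  … (14 more, each ≤ 2)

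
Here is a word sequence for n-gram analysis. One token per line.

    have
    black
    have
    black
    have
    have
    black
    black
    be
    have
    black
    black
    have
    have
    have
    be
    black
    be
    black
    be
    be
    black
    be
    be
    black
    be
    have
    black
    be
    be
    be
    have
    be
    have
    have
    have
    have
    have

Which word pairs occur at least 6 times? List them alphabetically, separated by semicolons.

Bigram counts meeting the condition (at least 6 times):
  black be: 6
  have have: 7

black be; have have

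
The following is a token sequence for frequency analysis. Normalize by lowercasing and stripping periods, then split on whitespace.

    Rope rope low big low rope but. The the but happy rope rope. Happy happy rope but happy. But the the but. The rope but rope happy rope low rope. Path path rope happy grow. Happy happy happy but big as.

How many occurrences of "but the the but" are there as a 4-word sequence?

2

Scanning the 38 overlapping 4-gram windows for "but the the but":
  position 7–10: but the the but
  position 19–22: but the the but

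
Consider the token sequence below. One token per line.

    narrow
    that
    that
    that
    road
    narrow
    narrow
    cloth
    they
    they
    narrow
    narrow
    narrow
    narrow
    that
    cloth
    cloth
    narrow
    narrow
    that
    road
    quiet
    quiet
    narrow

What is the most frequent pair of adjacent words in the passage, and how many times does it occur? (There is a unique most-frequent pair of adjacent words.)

"narrow narrow", 5 times

Bigram frequencies (highest first):
  narrow narrow: 5
  narrow that: 3
  that that: 2
  that road: 2
  road narrow: 1
  narrow cloth: 1
  … (9 more, each ≤ 1)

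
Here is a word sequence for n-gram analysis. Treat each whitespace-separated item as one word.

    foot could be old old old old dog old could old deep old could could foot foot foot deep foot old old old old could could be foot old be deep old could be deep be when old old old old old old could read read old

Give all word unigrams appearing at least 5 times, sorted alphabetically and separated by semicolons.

Unigram counts meeting the condition (at least 5 times):
  be: 5
  could: 8
  foot: 6
  old: 20

be; could; foot; old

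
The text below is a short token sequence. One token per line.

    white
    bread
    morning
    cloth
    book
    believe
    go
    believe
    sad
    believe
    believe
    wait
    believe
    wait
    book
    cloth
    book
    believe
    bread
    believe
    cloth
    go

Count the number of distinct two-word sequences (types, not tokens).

18

22 tokens → 21 bigram windows in total.
Repeated bigrams (each contributes count−1 duplicates):
  believe wait: 2
  book believe: 2
  cloth book: 2
3 duplicate windows → 21 − 3 = 18 distinct.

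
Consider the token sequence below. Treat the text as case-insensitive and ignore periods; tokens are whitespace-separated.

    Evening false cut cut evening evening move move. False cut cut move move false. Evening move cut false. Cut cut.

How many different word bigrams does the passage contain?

20 tokens → 19 bigram windows in total.
Repeated bigrams (each contributes count−1 duplicates):
  cut cut: 3
  false cut: 3
  evening move: 2
  move false: 2
  move move: 2
7 duplicate windows → 19 − 7 = 12 distinct.

12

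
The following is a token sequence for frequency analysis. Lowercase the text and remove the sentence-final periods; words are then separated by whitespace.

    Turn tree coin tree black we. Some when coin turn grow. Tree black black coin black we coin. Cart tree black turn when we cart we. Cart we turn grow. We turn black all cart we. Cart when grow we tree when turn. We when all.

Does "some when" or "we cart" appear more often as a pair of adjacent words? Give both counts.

"we cart" (3 vs 1)

"some when": 1 occurrence
"we cart": 3 occurrences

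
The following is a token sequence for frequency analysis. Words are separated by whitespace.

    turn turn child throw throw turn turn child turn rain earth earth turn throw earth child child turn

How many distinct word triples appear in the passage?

15

18 tokens → 16 trigram windows in total.
Repeated trigrams (each contributes count−1 duplicates):
  turn turn child: 2
1 duplicate windows → 16 − 1 = 15 distinct.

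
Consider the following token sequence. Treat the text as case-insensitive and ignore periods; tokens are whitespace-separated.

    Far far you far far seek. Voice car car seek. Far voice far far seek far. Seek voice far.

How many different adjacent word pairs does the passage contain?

19 tokens → 18 bigram windows in total.
Repeated bigrams (each contributes count−1 duplicates):
  far far: 3
  far seek: 3
  seek far: 2
  seek voice: 2
  voice far: 2
7 duplicate windows → 18 − 7 = 11 distinct.

11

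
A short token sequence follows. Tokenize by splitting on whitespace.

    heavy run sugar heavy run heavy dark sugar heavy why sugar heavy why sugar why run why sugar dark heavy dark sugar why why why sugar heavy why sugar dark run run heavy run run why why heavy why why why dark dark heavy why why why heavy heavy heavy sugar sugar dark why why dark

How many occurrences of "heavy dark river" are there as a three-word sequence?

0

Scanning the 54 overlapping trigram windows for "heavy dark river":
  (none found)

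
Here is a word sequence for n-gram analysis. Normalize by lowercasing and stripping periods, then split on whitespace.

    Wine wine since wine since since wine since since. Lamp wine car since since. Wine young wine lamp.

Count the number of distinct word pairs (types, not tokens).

18 tokens → 17 bigram windows in total.
Repeated bigrams (each contributes count−1 duplicates):
  since since: 3
  since wine: 3
  wine since: 3
6 duplicate windows → 17 − 6 = 11 distinct.

11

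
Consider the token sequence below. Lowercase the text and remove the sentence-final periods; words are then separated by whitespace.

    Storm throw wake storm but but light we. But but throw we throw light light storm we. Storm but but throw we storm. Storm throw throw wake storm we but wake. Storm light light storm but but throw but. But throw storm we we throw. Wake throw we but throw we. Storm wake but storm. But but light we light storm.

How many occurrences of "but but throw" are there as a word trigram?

4

Scanning the 59 overlapping trigram windows for "but but throw":
  position 9–11: but but throw
  position 19–21: but but throw
  position 36–38: but but throw
  position 39–41: but but throw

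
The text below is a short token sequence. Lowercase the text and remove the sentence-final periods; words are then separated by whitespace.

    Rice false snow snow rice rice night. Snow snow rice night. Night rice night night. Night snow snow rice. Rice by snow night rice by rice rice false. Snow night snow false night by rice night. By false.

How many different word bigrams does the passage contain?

17

38 tokens → 37 bigram windows in total.
Repeated bigrams (each contributes count−1 duplicates):
  rice night: 4
  night night: 3
  night snow: 3
  rice rice: 3
  snow rice: 3
  snow snow: 3
  by rice: 2
  false snow: 2
  … (5 more repeated)
20 duplicate windows → 37 − 20 = 17 distinct.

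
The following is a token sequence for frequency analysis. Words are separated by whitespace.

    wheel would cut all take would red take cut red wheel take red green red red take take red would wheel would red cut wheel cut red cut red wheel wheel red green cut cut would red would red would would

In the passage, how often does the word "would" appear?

8

Scanning the 41 tokens for "would":
  position 2: would
  position 6: would
  position 20: would
  position 22: would
  position 36: would
  position 38: would
  position 40: would
  position 41: would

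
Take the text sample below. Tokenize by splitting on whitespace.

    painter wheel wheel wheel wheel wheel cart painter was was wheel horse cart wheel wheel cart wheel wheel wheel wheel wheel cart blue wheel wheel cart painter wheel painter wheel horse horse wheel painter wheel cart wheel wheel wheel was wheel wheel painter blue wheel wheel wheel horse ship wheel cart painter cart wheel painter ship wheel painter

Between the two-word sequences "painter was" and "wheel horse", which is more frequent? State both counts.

"painter was": 1 occurrence
"wheel horse": 3 occurrences

"wheel horse" (3 vs 1)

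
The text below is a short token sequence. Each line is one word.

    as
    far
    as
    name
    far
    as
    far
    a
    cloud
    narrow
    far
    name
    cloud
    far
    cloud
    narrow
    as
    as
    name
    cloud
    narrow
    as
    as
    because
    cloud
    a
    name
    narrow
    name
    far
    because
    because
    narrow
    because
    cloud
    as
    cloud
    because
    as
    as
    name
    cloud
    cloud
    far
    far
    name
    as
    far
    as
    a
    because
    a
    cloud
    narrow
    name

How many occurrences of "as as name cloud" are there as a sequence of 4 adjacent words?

2

Scanning the 52 overlapping 4-gram windows for "as as name cloud":
  position 17–20: as as name cloud
  position 39–42: as as name cloud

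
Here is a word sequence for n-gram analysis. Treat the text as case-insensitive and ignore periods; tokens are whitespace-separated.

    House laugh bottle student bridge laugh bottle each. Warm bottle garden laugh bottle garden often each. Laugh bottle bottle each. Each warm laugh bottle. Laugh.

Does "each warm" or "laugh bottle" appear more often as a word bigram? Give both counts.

"laugh bottle" (5 vs 2)

"each warm": 2 occurrences
"laugh bottle": 5 occurrences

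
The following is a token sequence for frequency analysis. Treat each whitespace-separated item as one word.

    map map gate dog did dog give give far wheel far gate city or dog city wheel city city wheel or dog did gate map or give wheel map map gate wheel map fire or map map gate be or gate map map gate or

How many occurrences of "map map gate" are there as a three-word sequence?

4

Scanning the 43 overlapping trigram windows for "map map gate":
  position 1–3: map map gate
  position 29–31: map map gate
  position 36–38: map map gate
  position 42–44: map map gate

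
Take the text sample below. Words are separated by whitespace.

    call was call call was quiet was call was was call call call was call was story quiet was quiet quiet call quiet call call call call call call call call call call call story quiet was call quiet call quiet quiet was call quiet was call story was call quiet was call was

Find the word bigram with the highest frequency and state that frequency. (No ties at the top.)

Bigram frequencies (highest first):
  call call: 13
  was call: 9
  call was: 6
  quiet was: 6
  call quiet: 5
  quiet call: 3
  … (7 more, each ≤ 2)

"call call", 13 times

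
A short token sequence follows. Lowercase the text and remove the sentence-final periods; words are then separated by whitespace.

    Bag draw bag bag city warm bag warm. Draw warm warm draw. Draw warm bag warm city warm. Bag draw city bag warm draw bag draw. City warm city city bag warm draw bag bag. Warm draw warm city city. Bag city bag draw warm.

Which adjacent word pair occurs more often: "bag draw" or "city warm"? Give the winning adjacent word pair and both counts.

"bag draw": 4 occurrences
"city warm": 3 occurrences

"bag draw" (4 vs 3)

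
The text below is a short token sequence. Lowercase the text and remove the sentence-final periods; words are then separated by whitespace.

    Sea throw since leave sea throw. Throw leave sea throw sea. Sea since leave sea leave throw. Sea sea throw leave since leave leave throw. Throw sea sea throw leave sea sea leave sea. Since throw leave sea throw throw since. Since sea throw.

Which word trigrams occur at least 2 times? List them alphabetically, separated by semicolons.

leave sea throw; sea sea throw; sea throw leave; sea throw throw; since leave sea; throw leave sea; throw sea sea

Trigram counts meeting the condition (at least 2 times):
  leave sea throw: 3
  sea sea throw: 2
  sea throw leave: 2
  sea throw throw: 2
  since leave sea: 2
  throw leave sea: 3
  throw sea sea: 3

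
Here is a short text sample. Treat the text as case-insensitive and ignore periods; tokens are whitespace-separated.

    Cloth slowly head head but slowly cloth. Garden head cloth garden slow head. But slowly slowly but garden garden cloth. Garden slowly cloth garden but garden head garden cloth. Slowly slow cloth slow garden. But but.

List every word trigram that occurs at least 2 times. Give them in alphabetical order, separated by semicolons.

Trigram counts meeting the condition (at least 2 times):
  head but slowly: 2
  slowly cloth garden: 2

head but slowly; slowly cloth garden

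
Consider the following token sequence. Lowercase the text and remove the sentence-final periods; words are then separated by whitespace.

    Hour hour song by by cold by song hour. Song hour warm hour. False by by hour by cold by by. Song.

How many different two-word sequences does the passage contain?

14

22 tokens → 21 bigram windows in total.
Repeated bigrams (each contributes count−1 duplicates):
  by by: 3
  by cold: 2
  by song: 2
  cold by: 2
  hour song: 2
  song hour: 2
7 duplicate windows → 21 − 7 = 14 distinct.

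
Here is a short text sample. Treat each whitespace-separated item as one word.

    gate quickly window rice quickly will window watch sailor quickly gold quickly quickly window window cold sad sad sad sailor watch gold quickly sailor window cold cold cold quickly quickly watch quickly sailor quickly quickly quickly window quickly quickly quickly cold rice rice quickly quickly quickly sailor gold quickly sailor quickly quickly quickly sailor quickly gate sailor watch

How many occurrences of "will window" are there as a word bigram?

Scanning the 57 overlapping bigram windows for "will window":
  position 6–7: will window

1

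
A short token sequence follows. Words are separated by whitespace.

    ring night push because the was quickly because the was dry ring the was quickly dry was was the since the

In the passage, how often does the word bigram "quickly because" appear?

1

Scanning the 20 overlapping bigram windows for "quickly because":
  position 7–8: quickly because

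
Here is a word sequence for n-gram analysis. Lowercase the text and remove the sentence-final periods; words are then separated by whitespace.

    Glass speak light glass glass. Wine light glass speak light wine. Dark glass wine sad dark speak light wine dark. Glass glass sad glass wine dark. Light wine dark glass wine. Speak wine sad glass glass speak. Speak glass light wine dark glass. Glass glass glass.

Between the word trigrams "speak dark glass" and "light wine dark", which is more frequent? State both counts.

"speak dark glass": 0 occurrences
"light wine dark": 4 occurrences

"light wine dark" (4 vs 0)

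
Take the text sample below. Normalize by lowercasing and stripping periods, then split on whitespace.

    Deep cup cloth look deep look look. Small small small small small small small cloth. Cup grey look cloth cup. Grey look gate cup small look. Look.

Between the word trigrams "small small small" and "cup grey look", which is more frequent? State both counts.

"small small small" (5 vs 2)

"small small small": 5 occurrences
"cup grey look": 2 occurrences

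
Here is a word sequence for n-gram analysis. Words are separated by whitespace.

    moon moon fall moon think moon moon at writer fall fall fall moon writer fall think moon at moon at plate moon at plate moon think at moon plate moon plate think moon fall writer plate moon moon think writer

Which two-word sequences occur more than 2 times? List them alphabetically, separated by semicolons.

Bigram counts meeting the condition (more than 2 times):
  moon at: 4
  moon moon: 3
  moon think: 3
  plate moon: 4
  think moon: 3

moon at; moon moon; moon think; plate moon; think moon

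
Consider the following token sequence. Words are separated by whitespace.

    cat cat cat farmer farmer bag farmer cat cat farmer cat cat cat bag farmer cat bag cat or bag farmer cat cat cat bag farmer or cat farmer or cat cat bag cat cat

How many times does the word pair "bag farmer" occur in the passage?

4

Scanning the 34 overlapping bigram windows for "bag farmer":
  position 6–7: bag farmer
  position 14–15: bag farmer
  position 20–21: bag farmer
  position 25–26: bag farmer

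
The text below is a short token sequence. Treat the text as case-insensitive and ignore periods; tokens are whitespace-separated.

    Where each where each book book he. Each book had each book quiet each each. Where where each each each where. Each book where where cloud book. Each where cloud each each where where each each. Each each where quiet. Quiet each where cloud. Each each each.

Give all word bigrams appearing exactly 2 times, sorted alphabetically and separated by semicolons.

cloud each; quiet each

Bigram counts meeting the condition (exactly 2 times):
  cloud each: 2
  quiet each: 2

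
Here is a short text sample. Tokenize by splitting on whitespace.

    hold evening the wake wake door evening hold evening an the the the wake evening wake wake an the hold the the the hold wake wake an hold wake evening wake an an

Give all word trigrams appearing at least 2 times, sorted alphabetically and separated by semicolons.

Trigram counts meeting the condition (at least 2 times):
  the the the: 2
  wake evening wake: 2
  wake wake an: 2

the the the; wake evening wake; wake wake an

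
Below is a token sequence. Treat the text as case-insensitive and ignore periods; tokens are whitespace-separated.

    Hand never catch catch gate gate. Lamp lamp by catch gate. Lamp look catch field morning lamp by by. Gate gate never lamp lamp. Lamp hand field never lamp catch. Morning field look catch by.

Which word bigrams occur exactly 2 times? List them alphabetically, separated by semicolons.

catch gate; gate gate; gate lamp; lamp by; look catch; never lamp

Bigram counts meeting the condition (exactly 2 times):
  catch gate: 2
  gate gate: 2
  gate lamp: 2
  lamp by: 2
  look catch: 2
  never lamp: 2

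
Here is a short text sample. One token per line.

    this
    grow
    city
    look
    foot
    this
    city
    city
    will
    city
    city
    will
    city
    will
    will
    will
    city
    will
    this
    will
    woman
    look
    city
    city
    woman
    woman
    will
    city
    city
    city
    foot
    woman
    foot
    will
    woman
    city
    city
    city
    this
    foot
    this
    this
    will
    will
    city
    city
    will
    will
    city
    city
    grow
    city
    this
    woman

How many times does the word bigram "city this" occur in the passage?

2

Scanning the 53 overlapping bigram windows for "city this":
  position 38–39: city this
  position 52–53: city this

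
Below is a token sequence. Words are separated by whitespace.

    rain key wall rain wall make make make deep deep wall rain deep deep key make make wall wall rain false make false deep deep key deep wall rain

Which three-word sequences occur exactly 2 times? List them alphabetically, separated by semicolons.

Trigram counts meeting the condition (exactly 2 times):
  deep deep key: 2
  deep wall rain: 2

deep deep key; deep wall rain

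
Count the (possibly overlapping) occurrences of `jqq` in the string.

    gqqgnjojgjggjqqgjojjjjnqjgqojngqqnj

Sliding a length-3 window over the 35 characters (33 positions):
  position 13–15: jqq

1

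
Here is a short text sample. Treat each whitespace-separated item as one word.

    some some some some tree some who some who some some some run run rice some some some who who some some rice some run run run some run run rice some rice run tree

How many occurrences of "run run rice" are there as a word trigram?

Scanning the 33 overlapping trigram windows for "run run rice":
  position 13–15: run run rice
  position 29–31: run run rice

2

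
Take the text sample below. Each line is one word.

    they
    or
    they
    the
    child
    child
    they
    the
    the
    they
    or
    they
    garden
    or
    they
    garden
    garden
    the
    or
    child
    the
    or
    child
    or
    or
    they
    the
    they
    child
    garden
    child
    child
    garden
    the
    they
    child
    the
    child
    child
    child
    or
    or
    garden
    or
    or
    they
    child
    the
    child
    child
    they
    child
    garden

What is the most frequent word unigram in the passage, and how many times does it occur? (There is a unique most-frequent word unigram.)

"child", 15 times

Unigram frequencies (highest first):
  child: 15
  they: 11
  or: 11
  the: 9
  garden: 7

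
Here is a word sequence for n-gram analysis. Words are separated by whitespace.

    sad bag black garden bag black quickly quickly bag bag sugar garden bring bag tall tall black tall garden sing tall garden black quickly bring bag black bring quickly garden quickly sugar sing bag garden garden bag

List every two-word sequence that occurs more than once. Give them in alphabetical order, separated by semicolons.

Bigram counts meeting the condition (more than once):
  bag black: 3
  black quickly: 2
  bring bag: 2
  garden bag: 2
  tall garden: 2

bag black; black quickly; bring bag; garden bag; tall garden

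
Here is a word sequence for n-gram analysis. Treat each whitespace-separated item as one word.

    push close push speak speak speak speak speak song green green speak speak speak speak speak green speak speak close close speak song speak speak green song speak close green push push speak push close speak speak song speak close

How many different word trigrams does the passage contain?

40 tokens → 38 trigram windows in total.
Repeated trigrams (each contributes count−1 duplicates):
  speak speak speak: 6
  green speak speak: 2
  song speak close: 2
  speak song speak: 2
  speak speak green: 2
  speak speak song: 2
10 duplicate windows → 38 − 10 = 28 distinct.

28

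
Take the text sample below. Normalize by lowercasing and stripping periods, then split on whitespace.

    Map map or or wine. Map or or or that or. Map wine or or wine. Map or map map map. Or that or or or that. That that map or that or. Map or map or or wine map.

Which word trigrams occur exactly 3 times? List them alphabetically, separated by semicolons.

map or or; or or wine; or that or; or wine map

Trigram counts meeting the condition (exactly 3 times):
  map or or: 3
  or or wine: 3
  or that or: 3
  or wine map: 3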